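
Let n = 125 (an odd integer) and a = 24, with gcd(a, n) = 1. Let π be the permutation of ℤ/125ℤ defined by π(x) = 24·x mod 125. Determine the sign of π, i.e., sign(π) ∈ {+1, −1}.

Orbit of 74 under x↦24x: [74, 26, 124, 101, 49, 51, 99]… (length divides ord_125(24)).
π_24 has 23 disjoint cycles with lengths [10, 10, 10, 10, 10, 10, 10, 10, 10, 10, 2, 2, 2, 2, 2, 2, 2, 2, 2, 2, 2, 2, 1] on {0,…,124}.
With 23 cycles on 125 points, sign = (−1)^{125−23} = +1.
Check: (24/125) = +1 by Zolotarev.

+1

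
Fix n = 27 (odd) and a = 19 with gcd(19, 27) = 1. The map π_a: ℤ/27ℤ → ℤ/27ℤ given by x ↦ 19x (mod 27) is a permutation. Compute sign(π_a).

+1

Start at x=10: 10 → 1 → 19 → 10 (one orbit).
The orbit structure of x ↦ 19x mod 27: 15 orbits of sizes [3, 3, 3, 3, 3, 3, 1, 1, 1, 1, 1, 1, 1, 1, 1].
15 cycles on 27: each ℓ→(−1)^(ℓ−1), product (−1)^12 = +1.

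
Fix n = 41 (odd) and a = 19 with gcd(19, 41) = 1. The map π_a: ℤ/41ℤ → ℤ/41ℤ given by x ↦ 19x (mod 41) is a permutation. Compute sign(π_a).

Start at x=23: 23 → 27 → 21 → 30 → 37 → 6 → 32 → … (one orbit).
2 cycles of lengths [40, 1].
41 − 2 = 39 transpositions; sign(π) = (−1)^39 = -1.
(19|41)_J = -1 (Zolotarev's lemma cross-check).

-1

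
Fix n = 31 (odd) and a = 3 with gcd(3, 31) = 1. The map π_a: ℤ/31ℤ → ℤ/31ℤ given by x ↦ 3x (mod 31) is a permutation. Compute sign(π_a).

-1

Orbit of 19 under x↦3x: [19, 26, 16, 17, 20, 29, 25]… (length divides ord_31(3)).
The orbit structure of x ↦ 3x mod 31: 2 orbits of sizes [30, 1].
sign(π) = (−1)^{n − #cycles} = (−1)^{31−2} = (−1)^29 = -1.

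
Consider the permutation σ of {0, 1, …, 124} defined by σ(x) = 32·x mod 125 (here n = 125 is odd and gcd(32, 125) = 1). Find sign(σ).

Trace 68: π^k(68) = [68, 51, 7, 99, 43, 1, 32] for k=0..6.
Cycle type of π: 20×5 + 4×6 + 1; total 12 cycles.
With 12 cycles on 125 points, sign = (−1)^{125−12} = -1.
The Jacobi symbol (32|125) = -1 (Zolotarev) agrees.

-1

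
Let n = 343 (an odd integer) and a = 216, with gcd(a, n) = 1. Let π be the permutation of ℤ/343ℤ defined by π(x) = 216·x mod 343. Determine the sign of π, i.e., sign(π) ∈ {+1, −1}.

-1

Trace 92: π^k(92) = [92, 321, 50, 167, 57, 307, 113] for k=0..6.
π_216 has 10 disjoint cycles with lengths [98, 98, 98, 14, 14, 14, 2, 2, 2, 1] on {0,…,342}.
10 cycles on 343: each ℓ→(−1)^(ℓ−1), product (−1)^333 = -1.
Zolotarev: (216|343) = -1, matching the cycle-count sign.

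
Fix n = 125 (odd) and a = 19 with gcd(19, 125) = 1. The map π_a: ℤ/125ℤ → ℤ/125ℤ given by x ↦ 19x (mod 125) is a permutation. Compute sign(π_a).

Trace 41: π^k(41) = [41, 29, 51, 94, 36, 59, 121] for k=0..6.
Decompose π into cycles: lengths [50, 50, 10, 10, 2, 2, 1] (7 cycles, including the fixed point 0).
125 − 7 = 118 transpositions; sign(π) = (−1)^118 = +1.
(19|125)_J = +1 (Zolotarev's lemma cross-check).

+1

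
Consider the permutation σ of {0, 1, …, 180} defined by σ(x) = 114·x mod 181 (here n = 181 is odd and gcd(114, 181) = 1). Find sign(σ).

+1

Orbit of 135 under x↦114x: [135, 5, 27, 1, 114, 145, 59]… (length divides ord_181(114)).
Decompose π into cycles: lengths [15, 15, 15, 15, 15, 15, 15, 15, 15, 15, 15, 15, 1] (13 cycles, including the fixed point 0).
sign(π) = (−1)^{n − #cycles} = (−1)^{181−13} = (−1)^168 = +1.
The Jacobi symbol (114|181) = +1 (Zolotarev) agrees.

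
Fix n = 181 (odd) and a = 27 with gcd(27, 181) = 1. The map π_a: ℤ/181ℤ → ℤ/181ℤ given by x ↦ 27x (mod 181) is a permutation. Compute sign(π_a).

+1

Orbit of 42 under x↦27x: [42, 48, 29, 59, 145, 114, 1]… (length divides ord_181(27)).
13 cycles of lengths [15, 15, 15, 15, 15, 15, 15, 15, 15, 15, 15, 15, 1].
Σ(ℓ_i−1) = 181−13 = 168; sign = (−1)^168 = +1.
Zolotarev: (27|181) = +1, matching the cycle-count sign.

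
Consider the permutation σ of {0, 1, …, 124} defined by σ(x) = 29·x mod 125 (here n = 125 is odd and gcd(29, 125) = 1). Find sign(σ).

Orbit of 36 under x↦29x: [36, 44, 26, 4, 116, 114, 56]… (length divides ord_125(29)).
π_29 has 7 disjoint cycles with lengths [50, 50, 10, 10, 2, 2, 1] on {0,…,124}.
n − c = 125 − 7 = 118; sign = (−1)^118 = +1.

+1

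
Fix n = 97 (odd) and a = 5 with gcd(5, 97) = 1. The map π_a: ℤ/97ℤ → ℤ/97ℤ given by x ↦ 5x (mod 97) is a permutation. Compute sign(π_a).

-1

Start at x=64: 64 → 29 → 48 → 46 → 36 → 83 → 27 → … (one orbit).
Cycle type of π: 96 + 1; total 2 cycles.
sign(π) = (−1)^{n − #cycles} = (−1)^{97−2} = (−1)^95 = -1.
The Jacobi symbol (5|97) = -1 (Zolotarev) agrees.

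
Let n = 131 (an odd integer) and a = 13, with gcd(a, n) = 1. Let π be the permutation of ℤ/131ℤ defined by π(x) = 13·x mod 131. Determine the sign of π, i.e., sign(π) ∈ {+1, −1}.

Orbit of 62 under x↦13x: [62, 20, 129, 105, 55, 60, 125]… (length divides ord_131(13)).
π_13 has 3 disjoint cycles with lengths [65, 65, 1] on {0,…,130}.
n − c = 131 − 3 = 128; sign = (−1)^128 = +1.
The Jacobi symbol (13|131) = +1 (Zolotarev) agrees.

+1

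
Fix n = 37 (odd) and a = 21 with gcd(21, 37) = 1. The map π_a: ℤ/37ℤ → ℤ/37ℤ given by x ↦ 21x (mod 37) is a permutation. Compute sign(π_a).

Orbit of 10 under x↦21x: [10, 25, 7, 36, 16, 3, 26]… (length divides ord_37(21)).
3 cycles of lengths [18, 18, 1].
sign(π) = (−1)^{n − #cycles} = (−1)^{37−3} = (−1)^34 = +1.
Check: (21/37) = +1 by Zolotarev.

+1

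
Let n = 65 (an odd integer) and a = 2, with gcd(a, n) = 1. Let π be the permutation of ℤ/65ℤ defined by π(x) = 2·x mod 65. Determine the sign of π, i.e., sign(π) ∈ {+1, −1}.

Trace 33: π^k(33) = [33, 1, 2, 4, 8, 16, 32] for k=0..6.
7 cycles of lengths [12, 12, 12, 12, 12, 4, 1].
With 7 cycles on 65 points, sign = (−1)^{65−7} = +1.
Check: (2/65) = +1 by Zolotarev.

+1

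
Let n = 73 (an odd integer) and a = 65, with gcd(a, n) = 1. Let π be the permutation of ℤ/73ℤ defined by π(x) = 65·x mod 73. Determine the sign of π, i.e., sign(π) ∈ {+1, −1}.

+1

Trace 64: π^k(64) = [64, 72, 8, 9, 1, 65] for k=0..5.
13 cycles of lengths [6, 6, 6, 6, 6, 6, 6, 6, 6, 6, 6, 6, 1].
With 13 cycles on 73 points, sign = (−1)^{73−13} = +1.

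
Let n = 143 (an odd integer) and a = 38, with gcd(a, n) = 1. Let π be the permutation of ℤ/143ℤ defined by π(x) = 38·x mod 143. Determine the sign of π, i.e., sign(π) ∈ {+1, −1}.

Trace 1: π^k(1) = [1, 38, 14, 103, 53, 12, 27] for k=0..6.
The orbit structure of x ↦ 38x mod 143: 21 orbits of sizes [10, 10, 10, 10, 10, 10, 10, 10, 10, 10, 10, 10, 5, 5, 2, 2, 2, 2, 2, 2, 1].
21 cycles on 143: each ℓ→(−1)^(ℓ−1), product (−1)^122 = +1.
Via Zolotarev, sign(π_{38}) = (38|143) = +1.

+1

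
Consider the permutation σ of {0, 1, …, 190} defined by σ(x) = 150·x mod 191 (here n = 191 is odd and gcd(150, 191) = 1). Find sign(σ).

+1

Start at x=5: 5 → 177 → 1 → 150 → 153 → 30 → 107 → … (one orbit).
Decompose π into cycles: lengths [19, 19, 19, 19, 19, 19, 19, 19, 19, 19, 1] (11 cycles, including the fixed point 0).
sign(π) = (−1)^{n − #cycles} = (−1)^{191−11} = (−1)^180 = +1.
Via Zolotarev, sign(π_{150}) = (150|191) = +1.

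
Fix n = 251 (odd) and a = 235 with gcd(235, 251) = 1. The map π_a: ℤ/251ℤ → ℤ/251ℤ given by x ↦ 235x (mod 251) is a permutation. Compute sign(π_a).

-1

Start at x=157: 157 → 249 → 32 → 241 → 160 → 201 → 47 → … (one orbit).
Cycle lengths of π_235 on ℤ/251ℤ: [50, 50, 50, 50, 50, 1]; 6 cycles in total.
sign(π) = (−1)^{n − #cycles} = (−1)^{251−6} = (−1)^245 = -1.
Zolotarev: (235|251) = -1, matching the cycle-count sign.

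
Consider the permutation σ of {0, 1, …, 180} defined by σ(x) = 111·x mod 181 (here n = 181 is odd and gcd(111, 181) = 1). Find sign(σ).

Start at x=154: 154 → 80 → 11 → 135 → 143 → 126 → 49 → … (one orbit).
Cycle type of π: 90×2 + 1; total 3 cycles.
With 3 cycles on 181 points, sign = (−1)^{181−3} = +1.

+1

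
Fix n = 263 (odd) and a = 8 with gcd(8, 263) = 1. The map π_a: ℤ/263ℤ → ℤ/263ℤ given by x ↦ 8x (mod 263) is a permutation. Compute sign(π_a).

Start at x=66: 66 → 2 → 16 → 128 → 235 → 39 → 49 → … (one orbit).
Cycle type of π: 131×2 + 1; total 3 cycles.
sign(π) = (−1)^{n − #cycles} = (−1)^{263−3} = (−1)^260 = +1.
Zolotarev: (8|263) = +1, matching the cycle-count sign.

+1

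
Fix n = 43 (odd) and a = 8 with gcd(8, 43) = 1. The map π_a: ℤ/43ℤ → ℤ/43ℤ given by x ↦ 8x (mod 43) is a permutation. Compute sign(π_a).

Orbit of 2 under x↦8x: [2, 16, 42, 35, 22, 4, 32]… (length divides ord_43(8)).
Cycle lengths of π_8 on ℤ/43ℤ: [14, 14, 14, 1]; 4 cycles in total.
n − c = 43 − 4 = 39; sign = (−1)^39 = -1.

-1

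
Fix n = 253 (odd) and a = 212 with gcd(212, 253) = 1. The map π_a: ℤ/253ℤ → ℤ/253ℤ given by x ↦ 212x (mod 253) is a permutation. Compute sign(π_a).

-1

Start at x=221: 221 → 47 → 97 → 71 → 125 → 188 → 135 → … (one orbit).
Cycle type of π: 110×2 + 22 + 5×2 + 1; total 6 cycles.
6 cycles on 253: each ℓ→(−1)^(ℓ−1), product (−1)^247 = -1.
Zolotarev: (212|253) = -1, matching the cycle-count sign.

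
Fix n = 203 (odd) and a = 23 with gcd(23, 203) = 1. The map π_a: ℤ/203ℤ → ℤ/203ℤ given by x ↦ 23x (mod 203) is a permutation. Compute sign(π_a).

+1

Orbit of 190 under x↦23x: [190, 107, 25, 169, 30, 81, 36]… (length divides ord_203(23)).
Cycle type of π: 21×8 + 7×4 + 3×2 + 1; total 15 cycles.
With 15 cycles on 203 points, sign = (−1)^{203−15} = +1.
Check: (23/203) = +1 by Zolotarev.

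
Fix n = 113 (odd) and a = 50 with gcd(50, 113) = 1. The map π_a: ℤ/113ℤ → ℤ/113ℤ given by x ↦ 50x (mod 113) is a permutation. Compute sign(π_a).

Orbit of 44 under x↦50x: [44, 53, 51, 64, 36, 105, 52]… (length divides ord_113(50)).
3 cycles of lengths [56, 56, 1].
Σ(ℓ_i−1) = 113−3 = 110; sign = (−1)^110 = +1.
Via Zolotarev, sign(π_{50}) = (50|113) = +1.

+1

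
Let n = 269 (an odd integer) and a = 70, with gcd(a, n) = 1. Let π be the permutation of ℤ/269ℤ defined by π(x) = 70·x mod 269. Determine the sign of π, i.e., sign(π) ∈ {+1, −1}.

+1

Orbit of 105 under x↦70x: [105, 87, 172, 204, 23, 265, 258]… (length divides ord_269(70)).
π_70 has 5 disjoint cycles with lengths [67, 67, 67, 67, 1] on {0,…,268}.
sign(π) = (−1)^{n − #cycles} = (−1)^{269−5} = (−1)^264 = +1.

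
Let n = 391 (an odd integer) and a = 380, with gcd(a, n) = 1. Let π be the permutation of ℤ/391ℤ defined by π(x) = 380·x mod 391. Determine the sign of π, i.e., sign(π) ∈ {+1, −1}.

Orbit of 208 under x↦380x: [208, 58, 144, 371, 220, 317, 32]… (length divides ord_391(380)).
6 cycles of lengths [176, 176, 16, 11, 11, 1].
With 6 cycles on 391 points, sign = (−1)^{391−6} = -1.
The Jacobi symbol (380|391) = -1 (Zolotarev) agrees.

-1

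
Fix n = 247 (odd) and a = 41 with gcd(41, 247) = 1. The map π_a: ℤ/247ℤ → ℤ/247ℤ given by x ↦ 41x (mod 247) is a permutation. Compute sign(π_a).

Orbit of 77 under x↦41x: [77, 193, 9, 122, 62, 72, 235]… (length divides ord_247(41)).
Cycle lengths of π_41 on ℤ/247ℤ: [36, 36, 36, 36, 36, 36, 18, 12, 1]; 9 cycles in total.
n − c = 247 − 9 = 238; sign = (−1)^238 = +1.

+1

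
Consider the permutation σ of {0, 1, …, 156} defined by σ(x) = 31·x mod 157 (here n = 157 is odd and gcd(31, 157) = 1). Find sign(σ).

+1

Trace 56: π^k(56) = [56, 9, 122, 14, 120, 109, 82] for k=0..6.
The orbit structure of x ↦ 31x mod 157: 3 orbits of sizes [78, 78, 1].
With 3 cycles on 157 points, sign = (−1)^{157−3} = +1.
Zolotarev: (31|157) = +1, matching the cycle-count sign.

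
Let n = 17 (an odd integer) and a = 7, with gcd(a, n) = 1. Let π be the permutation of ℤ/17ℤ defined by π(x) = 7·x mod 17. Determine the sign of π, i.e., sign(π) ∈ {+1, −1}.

Orbit of 14 under x↦7x: [14, 13, 6, 8, 5, 1, 7]… (length divides ord_17(7)).
π_7 has 2 disjoint cycles with lengths [16, 1] on {0,…,16}.
17 − 2 = 15 transpositions; sign(π) = (−1)^15 = -1.
(7|17)_J = -1 (Zolotarev's lemma cross-check).

-1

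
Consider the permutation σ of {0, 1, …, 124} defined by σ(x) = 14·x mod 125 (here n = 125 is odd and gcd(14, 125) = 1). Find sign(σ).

+1

Orbit of 111 under x↦14x: [111, 54, 6, 84, 51, 89, 121]… (length divides ord_125(14)).
Cycle type of π: 50×2 + 10×2 + 2×2 + 1; total 7 cycles.
7 cycles on 125: each ℓ→(−1)^(ℓ−1), product (−1)^118 = +1.
(14|125)_J = +1 (Zolotarev's lemma cross-check).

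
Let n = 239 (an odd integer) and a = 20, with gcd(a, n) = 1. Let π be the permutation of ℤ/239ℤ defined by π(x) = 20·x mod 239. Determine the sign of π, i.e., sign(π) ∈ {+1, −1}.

Start at x=44: 44 → 163 → 153 → 192 → 16 → 81 → 186 → … (one orbit).
The orbit structure of x ↦ 20x mod 239: 3 orbits of sizes [119, 119, 1].
3 cycles on 239: each ℓ→(−1)^(ℓ−1), product (−1)^236 = +1.
Check: (20/239) = +1 by Zolotarev.

+1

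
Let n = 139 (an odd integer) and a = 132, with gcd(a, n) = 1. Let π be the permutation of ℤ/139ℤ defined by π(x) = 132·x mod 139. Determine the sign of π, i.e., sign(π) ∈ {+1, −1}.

-1

Orbit of 121 under x↦132x: [121, 126, 91, 58, 11, 62, 122]… (length divides ord_139(132)).
π_132 has 2 disjoint cycles with lengths [138, 1] on {0,…,138}.
Σ(ℓ_i−1) = 139−2 = 137; sign = (−1)^137 = -1.
Check: (132/139) = -1 by Zolotarev.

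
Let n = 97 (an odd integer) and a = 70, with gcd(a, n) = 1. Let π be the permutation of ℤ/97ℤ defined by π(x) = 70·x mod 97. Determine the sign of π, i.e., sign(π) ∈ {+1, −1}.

+1

Orbit of 27 under x↦70x: [27, 47, 89, 22, 85, 33, 79]… (length divides ord_97(70)).
π_70 has 7 disjoint cycles with lengths [16, 16, 16, 16, 16, 16, 1] on {0,…,96}.
sign(π) = (−1)^{n − #cycles} = (−1)^{97−7} = (−1)^90 = +1.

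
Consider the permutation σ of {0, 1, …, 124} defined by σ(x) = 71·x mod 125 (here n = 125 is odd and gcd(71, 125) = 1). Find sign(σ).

+1

Trace 76: π^k(76) = [76, 21, 116, 111, 6, 51, 121] for k=0..6.
π_71 has 13 disjoint cycles with lengths [25, 25, 25, 25, 5, 5, 5, 5, 1, 1, 1, 1, 1] on {0,…,124}.
Σ(ℓ_i−1) = 125−13 = 112; sign = (−1)^112 = +1.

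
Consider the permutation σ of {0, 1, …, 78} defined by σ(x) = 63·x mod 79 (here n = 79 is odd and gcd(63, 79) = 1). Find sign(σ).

-1

Trace 3: π^k(3) = [3, 31, 57, 36, 56, 52, 37] for k=0..6.
Cycle lengths of π_63 on ℤ/79ℤ: [78, 1]; 2 cycles in total.
79 − 2 = 77 transpositions; sign(π) = (−1)^77 = -1.
Via Zolotarev, sign(π_{63}) = (63|79) = -1.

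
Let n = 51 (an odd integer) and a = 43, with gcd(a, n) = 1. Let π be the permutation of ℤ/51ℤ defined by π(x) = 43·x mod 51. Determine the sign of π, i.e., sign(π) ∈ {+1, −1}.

Trace 49: π^k(49) = [49, 16, 25, 4, 19, 1, 43] for k=0..6.
Decompose π into cycles: lengths [8, 8, 8, 8, 8, 8, 1, 1, 1] (9 cycles, including the fixed point 0).
sign(π) = (−1)^{n − #cycles} = (−1)^{51−9} = (−1)^42 = +1.
The Jacobi symbol (43|51) = +1 (Zolotarev) agrees.

+1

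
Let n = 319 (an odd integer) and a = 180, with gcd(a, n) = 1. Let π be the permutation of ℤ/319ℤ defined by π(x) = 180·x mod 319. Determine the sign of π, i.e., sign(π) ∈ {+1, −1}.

+1

Trace 170: π^k(170) = [170, 295, 146, 122, 268, 71, 20] for k=0..6.
The orbit structure of x ↦ 180x mod 319: 9 orbits of sizes [70, 70, 70, 70, 14, 14, 5, 5, 1].
n − c = 319 − 9 = 310; sign = (−1)^310 = +1.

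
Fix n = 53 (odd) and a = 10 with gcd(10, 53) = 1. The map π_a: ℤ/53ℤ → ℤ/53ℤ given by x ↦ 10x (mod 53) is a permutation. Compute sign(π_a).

+1

Orbit of 36 under x↦10x: [36, 42, 49, 13, 24, 28, 15]… (length divides ord_53(10)).
Decompose π into cycles: lengths [13, 13, 13, 13, 1] (5 cycles, including the fixed point 0).
With 5 cycles on 53 points, sign = (−1)^{53−5} = +1.
Zolotarev: (10|53) = +1, matching the cycle-count sign.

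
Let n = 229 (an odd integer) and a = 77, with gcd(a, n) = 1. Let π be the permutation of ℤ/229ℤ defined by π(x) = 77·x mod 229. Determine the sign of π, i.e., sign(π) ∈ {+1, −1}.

-1

Trace 70: π^k(70) = [70, 123, 82, 131, 11, 160, 183] for k=0..6.
Decompose π into cycles: lengths [228, 1] (2 cycles, including the fixed point 0).
Σ(ℓ_i−1) = 229−2 = 227; sign = (−1)^227 = -1.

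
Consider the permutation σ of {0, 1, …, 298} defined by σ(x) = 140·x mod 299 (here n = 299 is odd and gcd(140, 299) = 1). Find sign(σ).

Start at x=16: 16 → 147 → 248 → 36 → 256 → 259 → 81 → … (one orbit).
Cycle lengths of π_140 on ℤ/299ℤ: [66, 66, 66, 66, 11, 11, 6, 6, 1]; 9 cycles in total.
With 9 cycles on 299 points, sign = (−1)^{299−9} = +1.

+1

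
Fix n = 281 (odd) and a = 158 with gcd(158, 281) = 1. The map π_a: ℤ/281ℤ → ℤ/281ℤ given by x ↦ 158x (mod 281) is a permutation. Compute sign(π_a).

Start at x=246: 246 → 90 → 170 → 165 → 218 → 162 → 25 → … (one orbit).
Cycle lengths of π_158 on ℤ/281ℤ: [70, 70, 70, 70, 1]; 5 cycles in total.
281 − 5 = 276 transpositions; sign(π) = (−1)^276 = +1.
(158|281)_J = +1 (Zolotarev's lemma cross-check).

+1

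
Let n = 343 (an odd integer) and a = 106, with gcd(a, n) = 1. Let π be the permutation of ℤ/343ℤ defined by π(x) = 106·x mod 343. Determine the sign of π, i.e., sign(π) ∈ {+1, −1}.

+1

Start at x=127: 127 → 85 → 92 → 148 → 253 → 64 → 267 → … (one orbit).
Cycle lengths of π_106 on ℤ/343ℤ: [49, 49, 49, 49, 49, 49, 7, 7, 7, 7, 7, 7, 1, 1, 1, 1, 1, 1, 1]; 19 cycles in total.
19 cycles on 343: each ℓ→(−1)^(ℓ−1), product (−1)^324 = +1.
Via Zolotarev, sign(π_{106}) = (106|343) = +1.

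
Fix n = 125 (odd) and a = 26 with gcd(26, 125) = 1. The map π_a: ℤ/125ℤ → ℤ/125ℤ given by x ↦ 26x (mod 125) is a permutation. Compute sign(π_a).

Start at x=101: 101 → 1 → 26 → 51 → 76 → 101 (one orbit).
Cycle type of π: 5×20 + 1×25; total 45 cycles.
45 cycles on 125: each ℓ→(−1)^(ℓ−1), product (−1)^80 = +1.

+1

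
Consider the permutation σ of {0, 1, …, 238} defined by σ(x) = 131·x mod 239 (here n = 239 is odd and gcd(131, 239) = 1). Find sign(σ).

-1

Start at x=37: 37 → 67 → 173 → 197 → 234 → 62 → 235 → … (one orbit).
The orbit structure of x ↦ 131x mod 239: 2 orbits of sizes [238, 1].
sign(π) = (−1)^{n − #cycles} = (−1)^{239−2} = (−1)^237 = -1.
(131|239)_J = -1 (Zolotarev's lemma cross-check).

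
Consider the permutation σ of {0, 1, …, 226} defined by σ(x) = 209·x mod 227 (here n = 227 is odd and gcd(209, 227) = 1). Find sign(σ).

+1

Start at x=141: 141 → 186 → 57 → 109 → 81 → 131 → 139 → … (one orbit).
π_209 has 3 disjoint cycles with lengths [113, 113, 1] on {0,…,226}.
227 − 3 = 224 transpositions; sign(π) = (−1)^224 = +1.
Check: (209/227) = +1 by Zolotarev.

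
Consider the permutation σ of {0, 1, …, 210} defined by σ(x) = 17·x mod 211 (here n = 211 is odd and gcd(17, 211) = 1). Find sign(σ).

Trace 150: π^k(150) = [150, 18, 95, 138, 25, 3, 51] for k=0..6.
Cycle lengths of π_17 on ℤ/211ℤ: [210, 1]; 2 cycles in total.
sign(π) = (−1)^{n − #cycles} = (−1)^{211−2} = (−1)^209 = -1.

-1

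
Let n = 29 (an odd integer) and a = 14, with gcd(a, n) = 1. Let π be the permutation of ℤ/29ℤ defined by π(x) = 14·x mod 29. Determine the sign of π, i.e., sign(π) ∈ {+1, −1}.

-1

Trace 24: π^k(24) = [24, 17, 6, 26, 16, 21, 4] for k=0..6.
2 cycles of lengths [28, 1].
sign(π) = (−1)^{n − #cycles} = (−1)^{29−2} = (−1)^27 = -1.
(14|29)_J = -1 (Zolotarev's lemma cross-check).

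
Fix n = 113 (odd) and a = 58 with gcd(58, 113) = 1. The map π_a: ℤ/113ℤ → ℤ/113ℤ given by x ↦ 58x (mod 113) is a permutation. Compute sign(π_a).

-1

Trace 43: π^k(43) = [43, 8, 12, 18, 27, 97, 89] for k=0..6.
Cycle lengths of π_58 on ℤ/113ℤ: [112, 1]; 2 cycles in total.
sign(π) = (−1)^{n − #cycles} = (−1)^{113−2} = (−1)^111 = -1.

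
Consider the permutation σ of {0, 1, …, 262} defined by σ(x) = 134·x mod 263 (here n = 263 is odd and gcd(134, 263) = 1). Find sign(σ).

-1

Start at x=195: 195 → 93 → 101 → 121 → 171 → 33 → 214 → … (one orbit).
Cycle type of π: 262 + 1; total 2 cycles.
Σ(ℓ_i−1) = 263−2 = 261; sign = (−1)^261 = -1.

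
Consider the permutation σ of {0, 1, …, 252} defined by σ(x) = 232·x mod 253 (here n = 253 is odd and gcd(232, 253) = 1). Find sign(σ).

+1

Trace 232: π^k(232) = [232, 188, 100, 177, 78, 133, 243] for k=0..6.
33 cycles of lengths [11, 11, 11, 11, 11, 11, 11, 11, 11, 11, 11, 11, 11, 11, 11, 11, 11, 11, 11, 11, 11, 11, 1, 1, 1, 1, 1, 1, 1, 1, 1, 1, 1].
33 cycles on 253: each ℓ→(−1)^(ℓ−1), product (−1)^220 = +1.
Check: (232/253) = +1 by Zolotarev.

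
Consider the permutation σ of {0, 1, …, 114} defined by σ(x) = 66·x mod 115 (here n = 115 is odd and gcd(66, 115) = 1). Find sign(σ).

-1

Trace 11: π^k(11) = [11, 36, 76, 71, 86, 41, 61] for k=0..6.
The orbit structure of x ↦ 66x mod 115: 10 orbits of sizes [22, 22, 22, 22, 22, 1, 1, 1, 1, 1].
115 − 10 = 105 transpositions; sign(π) = (−1)^105 = -1.
Via Zolotarev, sign(π_{66}) = (66|115) = -1.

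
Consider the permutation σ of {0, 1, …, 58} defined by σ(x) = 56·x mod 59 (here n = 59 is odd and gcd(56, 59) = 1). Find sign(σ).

-1

Orbit of 37 under x↦56x: [37, 7, 38, 4, 47, 36, 10]… (length divides ord_59(56)).
π_56 has 2 disjoint cycles with lengths [58, 1] on {0,…,58}.
With 2 cycles on 59 points, sign = (−1)^{59−2} = -1.
Zolotarev: (56|59) = -1, matching the cycle-count sign.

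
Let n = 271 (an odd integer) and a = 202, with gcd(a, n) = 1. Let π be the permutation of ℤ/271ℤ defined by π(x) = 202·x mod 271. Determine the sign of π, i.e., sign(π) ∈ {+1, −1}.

Start at x=247: 247 → 30 → 98 → 13 → 187 → 105 → 72 → … (one orbit).
4 cycles of lengths [90, 90, 90, 1].
n − c = 271 − 4 = 267; sign = (−1)^267 = -1.
(202|271)_J = -1 (Zolotarev's lemma cross-check).

-1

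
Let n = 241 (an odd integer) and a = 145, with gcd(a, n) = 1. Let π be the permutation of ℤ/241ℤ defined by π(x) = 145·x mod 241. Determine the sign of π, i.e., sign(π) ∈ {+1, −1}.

Start at x=159: 159 → 160 → 64 → 122 → 97 → 87 → 83 → … (one orbit).
Decompose π into cycles: lengths [60, 60, 60, 60, 1] (5 cycles, including the fixed point 0).
sign(π) = (−1)^{n − #cycles} = (−1)^{241−5} = (−1)^236 = +1.

+1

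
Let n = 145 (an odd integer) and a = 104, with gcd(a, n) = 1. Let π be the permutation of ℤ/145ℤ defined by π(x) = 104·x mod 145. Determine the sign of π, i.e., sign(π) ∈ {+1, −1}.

Trace 86: π^k(86) = [86, 99, 1, 104] for k=0..3.
Cycle type of π: 4×35 + 2×2 + 1; total 38 cycles.
Σ(ℓ_i−1) = 145−38 = 107; sign = (−1)^107 = -1.

-1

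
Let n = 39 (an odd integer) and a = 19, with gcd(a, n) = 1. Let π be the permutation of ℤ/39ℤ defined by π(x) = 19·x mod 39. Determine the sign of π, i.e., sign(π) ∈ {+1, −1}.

-1

Trace 37: π^k(37) = [37, 1, 19, 10, 34, 22, 28] for k=0..6.
π_19 has 6 disjoint cycles with lengths [12, 12, 12, 1, 1, 1] on {0,…,38}.
39 − 6 = 33 transpositions; sign(π) = (−1)^33 = -1.
(19|39)_J = -1 (Zolotarev's lemma cross-check).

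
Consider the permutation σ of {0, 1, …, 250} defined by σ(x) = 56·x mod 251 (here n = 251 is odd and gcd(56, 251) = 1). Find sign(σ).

Start at x=18: 18 → 4 → 224 → 245 → 166 → 9 → 2 → … (one orbit).
Cycle type of π: 250 + 1; total 2 cycles.
With 2 cycles on 251 points, sign = (−1)^{251−2} = -1.
Via Zolotarev, sign(π_{56}) = (56|251) = -1.

-1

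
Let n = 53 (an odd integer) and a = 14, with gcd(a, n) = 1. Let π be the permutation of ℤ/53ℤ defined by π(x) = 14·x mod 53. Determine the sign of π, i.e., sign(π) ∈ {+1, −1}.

Orbit of 12 under x↦14x: [12, 9, 20, 15, 51, 25, 32]… (length divides ord_53(14)).
2 cycles of lengths [52, 1].
With 2 cycles on 53 points, sign = (−1)^{53−2} = -1.
The Jacobi symbol (14|53) = -1 (Zolotarev) agrees.

-1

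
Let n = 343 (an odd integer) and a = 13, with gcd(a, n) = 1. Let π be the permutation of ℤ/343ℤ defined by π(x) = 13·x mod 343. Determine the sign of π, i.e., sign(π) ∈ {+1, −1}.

Start at x=29: 29 → 34 → 99 → 258 → 267 → 41 → 190 → … (one orbit).
Decompose π into cycles: lengths [98, 98, 98, 14, 14, 14, 2, 2, 2, 1] (10 cycles, including the fixed point 0).
10 cycles on 343: each ℓ→(−1)^(ℓ−1), product (−1)^333 = -1.
The Jacobi symbol (13|343) = -1 (Zolotarev) agrees.

-1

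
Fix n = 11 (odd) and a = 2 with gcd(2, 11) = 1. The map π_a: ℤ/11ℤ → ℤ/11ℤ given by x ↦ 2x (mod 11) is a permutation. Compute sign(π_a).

-1

Start at x=9: 9 → 7 → 3 → 6 → 1 → 2 → 4 → … (one orbit).
Cycle lengths of π_2 on ℤ/11ℤ: [10, 1]; 2 cycles in total.
11 − 2 = 9 transpositions; sign(π) = (−1)^9 = -1.
(2|11)_J = -1 (Zolotarev's lemma cross-check).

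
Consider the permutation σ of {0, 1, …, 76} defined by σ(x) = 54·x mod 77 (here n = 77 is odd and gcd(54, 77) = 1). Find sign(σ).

+1

Trace 10: π^k(10) = [10, 1, 54, 67, 76, 23] for k=0..5.
π_54 has 17 disjoint cycles with lengths [6, 6, 6, 6, 6, 6, 6, 6, 6, 6, 6, 2, 2, 2, 2, 2, 1] on {0,…,76}.
sign(π) = (−1)^{n − #cycles} = (−1)^{77−17} = (−1)^60 = +1.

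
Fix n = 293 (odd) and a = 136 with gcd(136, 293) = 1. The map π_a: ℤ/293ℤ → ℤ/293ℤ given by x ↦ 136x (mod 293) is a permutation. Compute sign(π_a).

Start at x=119: 119 → 69 → 8 → 209 → 3 → 115 → 111 → … (one orbit).
Cycle type of π: 292 + 1; total 2 cycles.
With 2 cycles on 293 points, sign = (−1)^{293−2} = -1.
Check: (136/293) = -1 by Zolotarev.

-1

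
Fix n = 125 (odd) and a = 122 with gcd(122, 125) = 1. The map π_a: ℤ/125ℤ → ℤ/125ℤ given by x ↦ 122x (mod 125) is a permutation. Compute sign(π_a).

Start at x=87: 87 → 114 → 33 → 26 → 47 → 109 → 48 → … (one orbit).
Decompose π into cycles: lengths [100, 20, 4, 1] (4 cycles, including the fixed point 0).
4 cycles on 125: each ℓ→(−1)^(ℓ−1), product (−1)^121 = -1.
Zolotarev: (122|125) = -1, matching the cycle-count sign.

-1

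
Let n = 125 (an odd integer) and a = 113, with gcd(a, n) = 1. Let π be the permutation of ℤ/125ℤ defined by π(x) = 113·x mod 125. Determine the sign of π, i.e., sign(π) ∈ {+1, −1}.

-1

Orbit of 82 under x↦113x: [82, 16, 58, 54, 102, 26, 63]… (length divides ord_125(113)).
Cycle lengths of π_113 on ℤ/125ℤ: [100, 20, 4, 1]; 4 cycles in total.
125 − 4 = 121 transpositions; sign(π) = (−1)^121 = -1.
Zolotarev: (113|125) = -1, matching the cycle-count sign.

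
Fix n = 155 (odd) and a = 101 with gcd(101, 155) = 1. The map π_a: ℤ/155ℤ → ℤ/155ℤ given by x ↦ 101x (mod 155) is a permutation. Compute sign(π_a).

Orbit of 16 under x↦101x: [16, 66, 1, 101, 126]… (length divides ord_155(101)).
π_101 has 35 disjoint cycles with lengths [5, 5, 5, 5, 5, 5, 5, 5, 5, 5, 5, 5, 5, 5, 5, 5, 5, 5, 5, 5, 5, 5, 5, 5, 5, 5, 5, 5, 5, 5, 1, 1, 1, 1, 1] on {0,…,154}.
35 cycles on 155: each ℓ→(−1)^(ℓ−1), product (−1)^120 = +1.
(101|155)_J = +1 (Zolotarev's lemma cross-check).

+1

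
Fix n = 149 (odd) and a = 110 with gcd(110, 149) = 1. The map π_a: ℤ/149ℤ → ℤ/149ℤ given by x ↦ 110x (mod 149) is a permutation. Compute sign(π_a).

+1

Start at x=80: 80 → 9 → 96 → 130 → 145 → 7 → 25 → … (one orbit).
The orbit structure of x ↦ 110x mod 149: 3 orbits of sizes [74, 74, 1].
149 − 3 = 146 transpositions; sign(π) = (−1)^146 = +1.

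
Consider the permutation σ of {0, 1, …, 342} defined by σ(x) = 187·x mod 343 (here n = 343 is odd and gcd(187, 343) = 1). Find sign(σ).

Orbit of 341 under x↦187x: [341, 312, 34, 184, 108, 302, 222]… (length divides ord_343(187)).
The orbit structure of x ↦ 187x mod 343: 4 orbits of sizes [294, 42, 6, 1].
4 cycles on 343: each ℓ→(−1)^(ℓ−1), product (−1)^339 = -1.

-1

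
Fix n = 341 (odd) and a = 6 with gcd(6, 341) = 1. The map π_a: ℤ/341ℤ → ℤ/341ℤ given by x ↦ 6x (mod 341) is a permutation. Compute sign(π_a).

+1

Start at x=335: 335 → 305 → 125 → 68 → 67 → 61 → 25 → … (one orbit).
The orbit structure of x ↦ 6x mod 341: 17 orbits of sizes [30, 30, 30, 30, 30, 30, 30, 30, 30, 30, 10, 6, 6, 6, 6, 6, 1].
n − c = 341 − 17 = 324; sign = (−1)^324 = +1.
The Jacobi symbol (6|341) = +1 (Zolotarev) agrees.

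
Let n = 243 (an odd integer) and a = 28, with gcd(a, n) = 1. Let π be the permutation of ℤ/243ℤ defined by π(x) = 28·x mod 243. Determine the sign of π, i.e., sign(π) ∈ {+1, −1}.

+1

Orbit of 190 under x↦28x: [190, 217, 1, 28, 55, 82, 109]… (length divides ord_243(28)).
Cycle lengths of π_28 on ℤ/243ℤ: [9, 9, 9, 9, 9, 9, 9, 9, 9, 9, 9, 9, 9, 9, 9, 9, 9, 9, 3, 3, 3, 3, 3, 3, 3, 3, 3, 3, 3, 3, 3, 3, 3, 3, 3, 3, 1, 1, 1, 1, 1, 1, 1, 1, 1, 1, 1, 1, 1, 1, 1, 1, 1, 1, 1, 1, 1, 1, 1, 1, 1, 1, 1]; 63 cycles in total.
63 cycles on 243: each ℓ→(−1)^(ℓ−1), product (−1)^180 = +1.
The Jacobi symbol (28|243) = +1 (Zolotarev) agrees.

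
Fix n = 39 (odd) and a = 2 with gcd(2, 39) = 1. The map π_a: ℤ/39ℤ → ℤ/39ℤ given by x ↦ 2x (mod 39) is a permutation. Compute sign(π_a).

+1

Trace 10: π^k(10) = [10, 20, 1, 2, 4, 8, 16] for k=0..6.
Cycle lengths of π_2 on ℤ/39ℤ: [12, 12, 12, 2, 1]; 5 cycles in total.
With 5 cycles on 39 points, sign = (−1)^{39−5} = +1.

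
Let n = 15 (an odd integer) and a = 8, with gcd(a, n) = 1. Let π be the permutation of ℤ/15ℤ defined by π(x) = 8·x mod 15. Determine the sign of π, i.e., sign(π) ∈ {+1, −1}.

Trace 2: π^k(2) = [2, 1, 8, 4] for k=0..3.
Cycle type of π: 4×3 + 2 + 1; total 5 cycles.
Σ(ℓ_i−1) = 15−5 = 10; sign = (−1)^10 = +1.
(8|15)_J = +1 (Zolotarev's lemma cross-check).

+1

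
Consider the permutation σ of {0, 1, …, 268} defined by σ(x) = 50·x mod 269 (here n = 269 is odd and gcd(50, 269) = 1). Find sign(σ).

Trace 205: π^k(205) = [205, 28, 55, 60, 41, 167, 11] for k=0..6.
Cycle lengths of π_50 on ℤ/269ℤ: [268, 1]; 2 cycles in total.
n − c = 269 − 2 = 267; sign = (−1)^267 = -1.
The Jacobi symbol (50|269) = -1 (Zolotarev) agrees.

-1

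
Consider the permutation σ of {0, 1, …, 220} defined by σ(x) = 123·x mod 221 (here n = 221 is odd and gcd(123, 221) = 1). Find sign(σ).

Orbit of 101 under x↦123x: [101, 47, 35, 106, 220, 98, 120]… (length divides ord_221(123)).
Cycle lengths of π_123 on ℤ/221ℤ: [12, 12, 12, 12, 12, 12, 12, 12, 12, 12, 12, 12, 12, 12, 12, 12, 12, 4, 4, 4, 4, 1]; 22 cycles in total.
n − c = 221 − 22 = 199; sign = (−1)^199 = -1.
(123|221)_J = -1 (Zolotarev's lemma cross-check).

-1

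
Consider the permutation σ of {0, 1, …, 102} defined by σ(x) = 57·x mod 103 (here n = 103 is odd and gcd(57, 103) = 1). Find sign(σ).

Trace 56: π^k(56) = [56, 102, 46, 47, 1, 57] for k=0..5.
The orbit structure of x ↦ 57x mod 103: 18 orbits of sizes [6, 6, 6, 6, 6, 6, 6, 6, 6, 6, 6, 6, 6, 6, 6, 6, 6, 1].
n − c = 103 − 18 = 85; sign = (−1)^85 = -1.
(57|103)_J = -1 (Zolotarev's lemma cross-check).

-1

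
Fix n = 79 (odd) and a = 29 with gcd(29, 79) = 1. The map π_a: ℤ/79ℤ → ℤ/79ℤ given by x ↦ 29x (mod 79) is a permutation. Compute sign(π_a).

Start at x=12: 12 → 32 → 59 → 52 → 7 → 45 → 41 → … (one orbit).
The orbit structure of x ↦ 29x mod 79: 2 orbits of sizes [78, 1].
79 − 2 = 77 transpositions; sign(π) = (−1)^77 = -1.
Via Zolotarev, sign(π_{29}) = (29|79) = -1.

-1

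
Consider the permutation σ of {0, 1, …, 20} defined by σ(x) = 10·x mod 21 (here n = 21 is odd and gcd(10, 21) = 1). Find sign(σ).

Trace 10: π^k(10) = [10, 16, 13, 4, 19, 1] for k=0..5.
π_10 has 6 disjoint cycles with lengths [6, 6, 6, 1, 1, 1] on {0,…,20}.
21 − 6 = 15 transpositions; sign(π) = (−1)^15 = -1.
Zolotarev: (10|21) = -1, matching the cycle-count sign.

-1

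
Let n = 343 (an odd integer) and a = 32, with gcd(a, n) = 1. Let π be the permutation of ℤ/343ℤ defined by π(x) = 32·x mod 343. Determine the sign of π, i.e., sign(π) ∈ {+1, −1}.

+1

Start at x=93: 93 → 232 → 221 → 212 → 267 → 312 → 37 → … (one orbit).
Cycle lengths of π_32 on ℤ/343ℤ: [147, 147, 21, 21, 3, 3, 1]; 7 cycles in total.
343 − 7 = 336 transpositions; sign(π) = (−1)^336 = +1.
The Jacobi symbol (32|343) = +1 (Zolotarev) agrees.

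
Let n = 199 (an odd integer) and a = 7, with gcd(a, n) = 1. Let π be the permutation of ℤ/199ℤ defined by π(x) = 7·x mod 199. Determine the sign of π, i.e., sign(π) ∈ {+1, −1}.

+1

Start at x=57: 57 → 1 → 7 → 49 → 144 → 13 → 91 → … (one orbit).
The orbit structure of x ↦ 7x mod 199: 3 orbits of sizes [99, 99, 1].
199 − 3 = 196 transpositions; sign(π) = (−1)^196 = +1.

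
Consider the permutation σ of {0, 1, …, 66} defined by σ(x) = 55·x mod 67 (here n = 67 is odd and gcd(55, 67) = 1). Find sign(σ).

+1

Start at x=16: 16 → 9 → 26 → 23 → 59 → 29 → 54 → … (one orbit).
Cycle lengths of π_55 on ℤ/67ℤ: [33, 33, 1]; 3 cycles in total.
3 cycles on 67: each ℓ→(−1)^(ℓ−1), product (−1)^64 = +1.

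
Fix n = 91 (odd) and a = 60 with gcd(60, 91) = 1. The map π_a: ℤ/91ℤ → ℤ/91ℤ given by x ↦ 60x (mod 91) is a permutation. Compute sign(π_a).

-1

Start at x=18: 18 → 79 → 8 → 25 → 44 → 1 → 60 → … (one orbit).
Cycle type of π: 12×6 + 4×3 + 3×2 + 1; total 12 cycles.
91 − 12 = 79 transpositions; sign(π) = (−1)^79 = -1.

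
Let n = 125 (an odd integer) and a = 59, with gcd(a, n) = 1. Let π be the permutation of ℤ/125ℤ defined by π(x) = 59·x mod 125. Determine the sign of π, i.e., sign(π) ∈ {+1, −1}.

+1

Orbit of 36 under x↦59x: [36, 124, 66, 19, 121, 14, 76]… (length divides ord_125(59)).
The orbit structure of x ↦ 59x mod 125: 7 orbits of sizes [50, 50, 10, 10, 2, 2, 1].
125 − 7 = 118 transpositions; sign(π) = (−1)^118 = +1.
Via Zolotarev, sign(π_{59}) = (59|125) = +1.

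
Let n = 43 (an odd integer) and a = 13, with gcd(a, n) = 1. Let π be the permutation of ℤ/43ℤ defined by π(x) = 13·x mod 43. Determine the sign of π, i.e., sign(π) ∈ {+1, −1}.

+1

Start at x=35: 35 → 25 → 24 → 11 → 14 → 10 → 1 → … (one orbit).
π_13 has 3 disjoint cycles with lengths [21, 21, 1] on {0,…,42}.
43 − 3 = 40 transpositions; sign(π) = (−1)^40 = +1.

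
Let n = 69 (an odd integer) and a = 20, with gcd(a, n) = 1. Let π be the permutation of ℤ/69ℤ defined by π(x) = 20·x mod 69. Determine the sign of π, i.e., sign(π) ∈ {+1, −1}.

Orbit of 17 under x↦20x: [17, 64, 38, 1, 20, 55, 65]… (length divides ord_69(20)).
Cycle lengths of π_20 on ℤ/69ℤ: [22, 22, 22, 2, 1]; 5 cycles in total.
With 5 cycles on 69 points, sign = (−1)^{69−5} = +1.

+1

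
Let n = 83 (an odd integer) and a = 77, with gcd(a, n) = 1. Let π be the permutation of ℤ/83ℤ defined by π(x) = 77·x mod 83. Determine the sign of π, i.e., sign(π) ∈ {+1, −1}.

+1

Trace 75: π^k(75) = [75, 48, 44, 68, 7, 41, 3] for k=0..6.
3 cycles of lengths [41, 41, 1].
3 cycles on 83: each ℓ→(−1)^(ℓ−1), product (−1)^80 = +1.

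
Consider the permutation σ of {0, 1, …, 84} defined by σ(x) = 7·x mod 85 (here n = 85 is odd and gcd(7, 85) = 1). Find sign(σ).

Start at x=7: 7 → 49 → 3 → 21 → 62 → 9 → 63 → … (one orbit).
7 cycles of lengths [16, 16, 16, 16, 16, 4, 1].
sign(π) = (−1)^{n − #cycles} = (−1)^{85−7} = (−1)^78 = +1.
The Jacobi symbol (7|85) = +1 (Zolotarev) agrees.

+1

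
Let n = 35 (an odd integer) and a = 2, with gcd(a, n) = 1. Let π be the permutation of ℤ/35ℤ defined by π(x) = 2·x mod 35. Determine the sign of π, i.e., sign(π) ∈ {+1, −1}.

Start at x=8: 8 → 16 → 32 → 29 → 23 → 11 → 22 → … (one orbit).
Decompose π into cycles: lengths [12, 12, 4, 3, 3, 1] (6 cycles, including the fixed point 0).
n − c = 35 − 6 = 29; sign = (−1)^29 = -1.

-1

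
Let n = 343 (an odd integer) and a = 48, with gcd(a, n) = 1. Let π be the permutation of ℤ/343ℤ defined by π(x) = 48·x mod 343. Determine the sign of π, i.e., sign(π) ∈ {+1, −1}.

-1

Start at x=50: 50 → 342 → 295 → 97 → 197 → 195 → 99 → … (one orbit).
Decompose π into cycles: lengths [14, 14, 14, 14, 14, 14, 14, 14, 14, 14, 14, 14, 14, 14, 14, 14, 14, 14, 14, 14, 14, 2, 2, 2, 2, 2, 2, 2, 2, 2, 2, 2, 2, 2, 2, 2, 2, 2, 2, 2, 2, 2, 2, 2, 2, 1] (46 cycles, including the fixed point 0).
Σ(ℓ_i−1) = 343−46 = 297; sign = (−1)^297 = -1.
Via Zolotarev, sign(π_{48}) = (48|343) = -1.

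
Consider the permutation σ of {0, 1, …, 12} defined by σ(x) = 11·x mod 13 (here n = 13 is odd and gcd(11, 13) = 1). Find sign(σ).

Trace 6: π^k(6) = [6, 1, 11, 4, 5, 3, 7] for k=0..6.
Cycle lengths of π_11 on ℤ/13ℤ: [12, 1]; 2 cycles in total.
2 cycles on 13: each ℓ→(−1)^(ℓ−1), product (−1)^11 = -1.
(11|13)_J = -1 (Zolotarev's lemma cross-check).

-1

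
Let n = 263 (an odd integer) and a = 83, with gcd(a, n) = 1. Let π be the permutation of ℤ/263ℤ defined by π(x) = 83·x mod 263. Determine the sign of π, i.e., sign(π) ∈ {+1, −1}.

+1

Trace 210: π^k(210) = [210, 72, 190, 253, 222, 16, 13] for k=0..6.
The orbit structure of x ↦ 83x mod 263: 3 orbits of sizes [131, 131, 1].
sign(π) = (−1)^{n − #cycles} = (−1)^{263−3} = (−1)^260 = +1.
The Jacobi symbol (83|263) = +1 (Zolotarev) agrees.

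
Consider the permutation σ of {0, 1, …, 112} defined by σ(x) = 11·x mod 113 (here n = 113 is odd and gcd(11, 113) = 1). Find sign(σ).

+1

Start at x=53: 53 → 18 → 85 → 31 → 2 → 22 → 16 → … (one orbit).
Decompose π into cycles: lengths [56, 56, 1] (3 cycles, including the fixed point 0).
113 − 3 = 110 transpositions; sign(π) = (−1)^110 = +1.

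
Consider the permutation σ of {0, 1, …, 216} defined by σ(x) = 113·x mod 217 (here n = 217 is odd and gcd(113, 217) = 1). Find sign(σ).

Orbit of 113 under x↦113x: [113, 183, 64, 71, 211, 190, 204]… (length divides ord_217(113)).
Cycle lengths of π_113 on ℤ/217ℤ: [15, 15, 15, 15, 15, 15, 15, 15, 15, 15, 15, 15, 15, 15, 1, 1, 1, 1, 1, 1, 1]; 21 cycles in total.
217 − 21 = 196 transpositions; sign(π) = (−1)^196 = +1.

+1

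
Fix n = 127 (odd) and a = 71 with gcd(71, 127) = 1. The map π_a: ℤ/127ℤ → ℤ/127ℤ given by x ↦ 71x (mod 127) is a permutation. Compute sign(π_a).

+1

Trace 87: π^k(87) = [87, 81, 36, 16, 120, 11, 19] for k=0..6.
Decompose π into cycles: lengths [63, 63, 1] (3 cycles, including the fixed point 0).
127 − 3 = 124 transpositions; sign(π) = (−1)^124 = +1.
Via Zolotarev, sign(π_{71}) = (71|127) = +1.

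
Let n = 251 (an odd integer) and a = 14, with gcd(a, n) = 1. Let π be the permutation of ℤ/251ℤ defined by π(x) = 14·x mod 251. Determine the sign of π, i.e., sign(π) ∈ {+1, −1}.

-1

Orbit of 210 under x↦14x: [210, 179, 247, 195, 220, 68, 199]… (length divides ord_251(14)).
Decompose π into cycles: lengths [250, 1] (2 cycles, including the fixed point 0).
251 − 2 = 249 transpositions; sign(π) = (−1)^249 = -1.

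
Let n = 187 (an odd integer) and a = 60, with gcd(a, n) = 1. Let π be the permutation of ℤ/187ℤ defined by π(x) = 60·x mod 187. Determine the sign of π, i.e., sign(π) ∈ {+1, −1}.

+1

Start at x=69: 69 → 26 → 64 → 100 → 16 → 25 → 4 → … (one orbit).
The orbit structure of x ↦ 60x mod 187: 9 orbits of sizes [40, 40, 40, 40, 8, 8, 5, 5, 1].
With 9 cycles on 187 points, sign = (−1)^{187−9} = +1.
(60|187)_J = +1 (Zolotarev's lemma cross-check).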